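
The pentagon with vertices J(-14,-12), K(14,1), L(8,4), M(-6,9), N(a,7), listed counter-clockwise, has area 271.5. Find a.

-9

Write out the shoelace sum; only the two edges meeting at N involve a:
2·Area = [((-6)·7 − a·9) + (a·(-12) − (-14)·7)] + 298
       = -21·a + 354 = 543
⇒ a = -9.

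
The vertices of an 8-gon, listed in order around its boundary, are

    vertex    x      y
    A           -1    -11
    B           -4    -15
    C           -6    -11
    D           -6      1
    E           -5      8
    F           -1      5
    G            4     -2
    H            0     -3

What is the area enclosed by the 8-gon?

Apply the shoelace (surveyor's) formula: 2A = Σ (x_i·y_{i+1} − x_{i+1}·y_i), indices taken mod 8.
A→B: (-1)(-15) − (-4)(-11) = -29
B→C: (-4)(-11) − (-6)(-15) = -46
C→D: (-6)(1) − (-6)(-11) = -72
D→E: (-6)(8) − (-5)(1) = -43
E→F: (-5)(5) − (-1)(8) = -17
F→G: (-1)(-2) − (4)(5) = -18
G→H: (4)(-3) − (0)(-2) = -12
H→A: (0)(-11) − (-1)(-3) = -3
Σ = -240
Area = |Σ|/2 = 120.

120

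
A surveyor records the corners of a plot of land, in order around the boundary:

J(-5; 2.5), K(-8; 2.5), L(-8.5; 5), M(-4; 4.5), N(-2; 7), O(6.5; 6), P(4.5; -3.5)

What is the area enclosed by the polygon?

81

Apply the surveyor's formula: 2A = Σ (x_i·y_{i+1} − x_{i+1}·y_i), indices taken mod 7.
Σ = (7.5) + (-18.75) + (-18.25) + (-19) + (-57.5) + (-49.75) + (-6.25) = -162
Area = |Σ|/2 = 81.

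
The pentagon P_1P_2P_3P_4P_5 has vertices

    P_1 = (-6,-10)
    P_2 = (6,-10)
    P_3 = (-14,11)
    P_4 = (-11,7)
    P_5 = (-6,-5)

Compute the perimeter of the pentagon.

|P_1P_2| = √((12)² + (0)²) = √144 = 12
|P_2P_3| = √((-20)² + (21)²) = √841 = 29
|P_3P_4| = √((3)² + (-4)²) = √25 = 5
|P_4P_5| = √((5)² + (-12)²) = √169 = 13
|P_5P_1| = √((0)² + (-5)²) = √25 = 5
Perimeter = 12 + 29 + 5 + 13 + 5 = 64.

64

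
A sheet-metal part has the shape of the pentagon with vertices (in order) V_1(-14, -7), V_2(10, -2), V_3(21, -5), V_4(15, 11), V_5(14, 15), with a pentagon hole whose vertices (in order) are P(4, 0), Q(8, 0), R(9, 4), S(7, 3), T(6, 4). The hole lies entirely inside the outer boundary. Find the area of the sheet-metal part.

Outer boundary:
Cross-terms: 98, -8, 306, 71, 112  ⇒  Σ = 579
Area = |Σ|/2 = 289.5.
Hole:
Apply the surveyor's formula: 2A = Σ (x_i·y_{i+1} − x_{i+1}·y_i), indices taken mod 5.
Σ = (0) + (32) + (-1) + (10) + (-16) = 25
Area = |Σ|/2 = 12.5.
Net area = 289.5 − 12.5 = 277.

277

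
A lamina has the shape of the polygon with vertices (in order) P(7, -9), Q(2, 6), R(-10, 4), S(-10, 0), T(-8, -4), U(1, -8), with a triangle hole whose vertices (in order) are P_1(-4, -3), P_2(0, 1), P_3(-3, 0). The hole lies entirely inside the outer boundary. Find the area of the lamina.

Outer boundary:
Cross-terms: 60, 68, 40, 40, 68, 47  ⇒  Σ = 323
Area = |Σ|/2 = 161.5.
Hole:
Σ = (-4) + (3) + (9) = 8
Area = |Σ|/2 = 4.
Net area = 161.5 − 4 = 157.5.

157.5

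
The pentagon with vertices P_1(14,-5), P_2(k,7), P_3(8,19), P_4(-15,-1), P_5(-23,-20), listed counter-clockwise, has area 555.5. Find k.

Write out the shoelace sum; only the two edges meeting at P_2 involve k:
2·Area = [(14·7 − k·(-5)) + (k·19 − 8·7)] + 949
       = 24·k + 991 = 1111
⇒ k = 5.

5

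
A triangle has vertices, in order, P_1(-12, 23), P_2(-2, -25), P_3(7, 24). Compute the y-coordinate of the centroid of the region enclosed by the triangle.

22/3

Apply Gauss's area formula. First the cross-terms c_i = x_i·y_{i+1} − x_{i+1}·y_i:
  346, 127, 449  ⇒  2A = 922, A = 461.
Then Σ (y_i + y_{i+1})·c_i = 20284, so ȳ = 20284 / (6·461) = 22/3.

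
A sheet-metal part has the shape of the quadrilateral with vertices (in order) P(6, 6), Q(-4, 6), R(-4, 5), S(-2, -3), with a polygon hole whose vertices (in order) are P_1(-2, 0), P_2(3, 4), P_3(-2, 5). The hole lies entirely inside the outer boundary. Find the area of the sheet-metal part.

Outer boundary:
Apply the surveyor's formula: 2A = Σ (x_i·y_{i+1} − x_{i+1}·y_i), indices taken mod 4.
Cross-terms: 60, 4, 22, 6  ⇒  Σ = 92
Area = |Σ|/2 = 46.
Hole:
Apply Gauss's area formula: 2A = Σ (x_i·y_{i+1} − x_{i+1}·y_i), indices taken mod 3.
P_1→P_2: (-2)(4) − (3)(0) = -8
P_2→P_3: (3)(5) − (-2)(4) = 23
P_3→P_1: (-2)(0) − (-2)(5) = 10
Σ = 25
Area = |Σ|/2 = 12.5.
Net area = 46 − 12.5 = 33.5.

33.5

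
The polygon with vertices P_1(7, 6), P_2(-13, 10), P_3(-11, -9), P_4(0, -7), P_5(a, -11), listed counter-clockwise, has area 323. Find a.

9

The doubled signed area Σ (x_i y_{i+1} − x_{i+1} y_i) is linear in a.
With a=0 it equals 529; the coefficient of a is 13 (from the two edges through P_5).
So 13·a + 529 = 2·323 = 646 ⇒ a = 9.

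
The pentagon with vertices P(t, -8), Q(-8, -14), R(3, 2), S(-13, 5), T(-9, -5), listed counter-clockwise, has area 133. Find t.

The doubled signed area Σ (x_i y_{i+1} − x_{i+1} y_i) is linear in t.
With t=0 it equals 185; the coefficient of t is -9 (from the two edges through P).
So -9·t + 185 = 2·133 = 266 ⇒ t = -9.

-9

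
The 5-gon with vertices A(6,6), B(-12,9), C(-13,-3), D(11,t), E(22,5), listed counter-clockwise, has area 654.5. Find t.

Write out the shoelace sum; only the two edges meeting at D involve t:
2·Area = [((-13)·t − 11·(-3)) + (11·5 − 22·t)] + 381
       = -35·t + 469 = 1309
⇒ t = -24.

-24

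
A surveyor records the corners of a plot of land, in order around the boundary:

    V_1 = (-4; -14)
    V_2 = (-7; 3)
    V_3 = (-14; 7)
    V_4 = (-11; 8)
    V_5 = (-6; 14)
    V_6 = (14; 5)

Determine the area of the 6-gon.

Apply Gauss's area formula: 2A = Σ (x_i·y_{i+1} − x_{i+1}·y_i), indices taken mod 6.
Σ = (-110) + (-7) + (-35) + (-106) + (-226) + (-176) = -660
Area = |Σ|/2 = 330.

330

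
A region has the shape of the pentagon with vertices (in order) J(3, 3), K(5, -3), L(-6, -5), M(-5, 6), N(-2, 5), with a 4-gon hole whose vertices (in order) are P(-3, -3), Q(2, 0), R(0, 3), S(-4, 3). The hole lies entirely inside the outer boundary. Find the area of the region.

58.5

Outer boundary:
Apply Gauss's area formula: 2A = Σ (x_i·y_{i+1} − x_{i+1}·y_i), indices taken mod 5.
J→K: (3)(-3) − (5)(3) = -24
K→L: (5)(-5) − (-6)(-3) = -43
L→M: (-6)(6) − (-5)(-5) = -61
M→N: (-5)(5) − (-2)(6) = -13
N→J: (-2)(3) − (3)(5) = -21
Σ = -162
Area = |Σ|/2 = 81.
Hole:
P→Q: (-3)(0) − (2)(-3) = 6
Q→R: (2)(3) − (0)(0) = 6
R→S: (0)(3) − (-4)(3) = 12
S→P: (-4)(-3) − (-3)(3) = 21
Σ = 45
Area = |Σ|/2 = 22.5.
Net area = 81 − 22.5 = 58.5.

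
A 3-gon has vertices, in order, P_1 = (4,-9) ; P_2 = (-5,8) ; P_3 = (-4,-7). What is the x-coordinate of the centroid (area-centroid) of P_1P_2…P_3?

-5/3

Apply the surveyor's formula. First the cross-terms c_i = x_i·y_{i+1} − x_{i+1}·y_i:
  -13, 67, 64  ⇒  2A = 118, A = 59.
Then Σ (x_i + x_{i+1})·c_i = -590, so x̄ = -590 / (6·59) = -5/3.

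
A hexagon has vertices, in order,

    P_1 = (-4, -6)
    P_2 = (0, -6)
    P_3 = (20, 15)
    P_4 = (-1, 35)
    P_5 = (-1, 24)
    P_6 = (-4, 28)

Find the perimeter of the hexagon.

|P_1P_2| = √((4)² + (0)²) = √16 = 4
|P_2P_3| = √((20)² + (21)²) = √841 = 29
|P_3P_4| = √((-21)² + (20)²) = √841 = 29
|P_4P_5| = √((0)² + (-11)²) = √121 = 11
|P_5P_6| = √((-3)² + (4)²) = √25 = 5
|P_6P_1| = √((0)² + (-34)²) = √1156 = 34
Perimeter = 4 + 29 + 29 + 11 + 5 + 34 = 112.

112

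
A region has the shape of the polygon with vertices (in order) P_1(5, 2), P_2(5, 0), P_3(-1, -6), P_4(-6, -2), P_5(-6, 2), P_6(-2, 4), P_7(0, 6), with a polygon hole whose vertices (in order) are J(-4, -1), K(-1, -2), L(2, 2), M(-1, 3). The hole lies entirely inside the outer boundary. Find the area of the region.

65

Outer boundary:
P_1→P_2: (5)(0) − (5)(2) = -10
P_2→P_3: (5)(-6) − (-1)(0) = -30
P_3→P_4: (-1)(-2) − (-6)(-6) = -34
P_4→P_5: (-6)(2) − (-6)(-2) = -24
P_5→P_6: (-6)(4) − (-2)(2) = -20
P_6→P_7: (-2)(6) − (0)(4) = -12
P_7→P_1: (0)(2) − (5)(6) = -30
Σ = -160
Area = |Σ|/2 = 80.
Hole:
Apply the shoelace formula: 2A = Σ (x_i·y_{i+1} − x_{i+1}·y_i), indices taken mod 4.
Σ = (7) + (2) + (8) + (13) = 30
Area = |Σ|/2 = 15.
Net area = 80 − 15 = 65.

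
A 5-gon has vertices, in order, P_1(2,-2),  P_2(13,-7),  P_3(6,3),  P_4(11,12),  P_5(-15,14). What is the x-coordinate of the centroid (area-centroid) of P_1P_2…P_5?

85/117

Apply Gauss's area formula. First the cross-terms c_i = x_i·y_{i+1} − x_{i+1}·y_i:
  12, 81, 39, 334, 2  ⇒  2A = 468, A = 234.
Then Σ (x_i + x_{i+1})·c_i = 1020, so x̄ = 1020 / (6·234) = 85/117.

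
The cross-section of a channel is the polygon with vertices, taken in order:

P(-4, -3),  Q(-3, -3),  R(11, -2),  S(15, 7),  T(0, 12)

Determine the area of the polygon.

188.5

Apply the surveyor's formula: 2A = Σ (x_i·y_{i+1} − x_{i+1}·y_i), indices taken mod 5.
Cross-terms: 3, 39, 107, 180, 48  ⇒  Σ = 377
Area = |Σ|/2 = 188.5.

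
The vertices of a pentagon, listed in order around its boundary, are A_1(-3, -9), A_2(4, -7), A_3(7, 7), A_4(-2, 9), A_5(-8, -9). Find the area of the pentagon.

173

Σ = (57) + (77) + (77) + (90) + (45) = 346
Area = |Σ|/2 = 173.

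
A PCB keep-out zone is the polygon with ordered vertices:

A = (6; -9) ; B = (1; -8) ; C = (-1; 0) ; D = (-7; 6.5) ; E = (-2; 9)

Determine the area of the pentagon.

69.75

Apply the shoelace (surveyor's) formula: 2A = Σ (x_i·y_{i+1} − x_{i+1}·y_i), indices taken mod 5.
A→B: (6)(-8) − (1)(-9) = -39
B→C: (1)(0) − (-1)(-8) = -8
C→D: (-1)(6.5) − (-7)(0) = -6.5
D→E: (-7)(9) − (-2)(6.5) = -50
E→A: (-2)(-9) − (6)(9) = -36
Σ = -139.5
Area = |Σ|/2 = 69.75.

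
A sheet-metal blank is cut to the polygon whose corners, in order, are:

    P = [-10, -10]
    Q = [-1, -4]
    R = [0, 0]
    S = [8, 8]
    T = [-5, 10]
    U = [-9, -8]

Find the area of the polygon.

Apply the shoelace formula: 2A = Σ (x_i·y_{i+1} − x_{i+1}·y_i), indices taken mod 6.
P→Q: (-10)(-4) − (-1)(-10) = 30
Q→R: (-1)(0) − (0)(-4) = 0
R→S: (0)(8) − (8)(0) = 0
S→T: (8)(10) − (-5)(8) = 120
T→U: (-5)(-8) − (-9)(10) = 130
U→P: (-9)(-10) − (-10)(-8) = 10
Σ = 290
Area = |Σ|/2 = 145.

145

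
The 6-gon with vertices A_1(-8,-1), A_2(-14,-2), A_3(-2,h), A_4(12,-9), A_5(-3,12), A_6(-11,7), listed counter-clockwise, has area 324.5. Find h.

Write out the shoelace sum; only the two edges meeting at A_3 involve h:
2·Area = [((-14)·h − (-2)·(-2)) + ((-2)·(-9) − 12·h)] + 297
       = -26·h + 311 = 649
⇒ h = -13.

-13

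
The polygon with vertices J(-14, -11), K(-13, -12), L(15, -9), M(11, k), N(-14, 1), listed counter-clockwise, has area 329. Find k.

Write out the shoelace sum; only the two edges meeting at M involve k:
2·Area = [(15·k − 11·(-9)) + (11·1 − (-14)·k)] + 490
       = 29·k + 600 = 658
⇒ k = 2.

2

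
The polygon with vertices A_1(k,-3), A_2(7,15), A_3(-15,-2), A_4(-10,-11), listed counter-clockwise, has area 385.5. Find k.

14

The doubled signed area Σ (x_i y_{i+1} − x_{i+1} y_i) is linear in k.
With k=0 it equals 407; the coefficient of k is 26 (from the two edges through A_1).
So 26·k + 407 = 2·385.5 = 771 ⇒ k = 14.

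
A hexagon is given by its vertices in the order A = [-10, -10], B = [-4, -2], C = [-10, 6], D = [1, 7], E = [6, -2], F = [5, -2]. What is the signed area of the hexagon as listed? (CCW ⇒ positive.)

Apply the shoelace formula: 2A = Σ (x_i·y_{i+1} − x_{i+1}·y_i), indices taken mod 6.
A→B: (-10)(-2) − (-4)(-10) = -20
B→C: (-4)(6) − (-10)(-2) = -44
C→D: (-10)(7) − (1)(6) = -76
D→E: (1)(-2) − (6)(7) = -44
E→F: (6)(-2) − (5)(-2) = -2
F→A: (5)(-10) − (-10)(-2) = -70
Σ = -256
Signed area = Σ/2 = -128 (negative ⇒ clockwise traversal).

-128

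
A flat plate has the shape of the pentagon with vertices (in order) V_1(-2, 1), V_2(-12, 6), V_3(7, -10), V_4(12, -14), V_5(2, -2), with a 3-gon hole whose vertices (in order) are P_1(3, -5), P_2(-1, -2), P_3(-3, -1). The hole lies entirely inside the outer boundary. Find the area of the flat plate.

50

Outer boundary:
Σ = (0) + (78) + (22) + (4) + (-2) = 102
Area = |Σ|/2 = 51.
Hole:
P_1→P_2: (3)(-2) − (-1)(-5) = -11
P_2→P_3: (-1)(-1) − (-3)(-2) = -5
P_3→P_1: (-3)(-5) − (3)(-1) = 18
Σ = 2
Area = |Σ|/2 = 1.
Net area = 51 − 1 = 50.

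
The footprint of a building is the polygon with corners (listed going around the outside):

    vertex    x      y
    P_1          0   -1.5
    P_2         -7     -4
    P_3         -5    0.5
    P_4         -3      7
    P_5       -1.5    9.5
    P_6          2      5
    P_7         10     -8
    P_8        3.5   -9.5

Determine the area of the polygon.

125.125

Apply the shoelace formula: 2A = Σ (x_i·y_{i+1} − x_{i+1}·y_i), indices taken mod 8.
Σ = (-10.5) + (-23.5) + (-33.5) + (-18) + (-26.5) + (-66) + (-67) + (-5.25) = -250.25
Area = |Σ|/2 = 125.125.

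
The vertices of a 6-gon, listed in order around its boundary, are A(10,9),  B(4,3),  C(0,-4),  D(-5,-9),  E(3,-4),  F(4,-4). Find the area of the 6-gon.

42.5

A→B: (10)(3) − (4)(9) = -6
B→C: (4)(-4) − (0)(3) = -16
C→D: (0)(-9) − (-5)(-4) = -20
D→E: (-5)(-4) − (3)(-9) = 47
E→F: (3)(-4) − (4)(-4) = 4
F→A: (4)(9) − (10)(-4) = 76
Σ = 85
Area = |Σ|/2 = 42.5.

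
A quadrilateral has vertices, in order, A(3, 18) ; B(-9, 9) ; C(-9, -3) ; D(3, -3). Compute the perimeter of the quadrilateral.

60

|AB| = √((-12)² + (-9)²) = √225 = 15
|BC| = √((0)² + (-12)²) = √144 = 12
|CD| = √((12)² + (0)²) = √144 = 12
|DA| = √((0)² + (21)²) = √441 = 21
Perimeter = 15 + 12 + 12 + 21 = 60.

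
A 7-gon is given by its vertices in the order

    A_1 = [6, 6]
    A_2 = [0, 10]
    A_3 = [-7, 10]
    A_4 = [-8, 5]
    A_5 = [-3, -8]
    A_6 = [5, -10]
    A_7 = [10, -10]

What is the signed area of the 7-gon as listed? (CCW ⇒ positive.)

247

Apply Gauss's area formula: 2A = Σ (x_i·y_{i+1} − x_{i+1}·y_i), indices taken mod 7.
Σ = (60) + (70) + (45) + (79) + (70) + (50) + (120) = 494
Signed area = Σ/2 = 247 (positive ⇒ counter-clockwise traversal).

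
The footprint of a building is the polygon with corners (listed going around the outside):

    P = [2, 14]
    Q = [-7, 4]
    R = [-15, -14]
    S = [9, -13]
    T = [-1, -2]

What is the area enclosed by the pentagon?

Cross-terms: 106, 158, 321, -31, -10  ⇒  Σ = 544
Area = |Σ|/2 = 272.

272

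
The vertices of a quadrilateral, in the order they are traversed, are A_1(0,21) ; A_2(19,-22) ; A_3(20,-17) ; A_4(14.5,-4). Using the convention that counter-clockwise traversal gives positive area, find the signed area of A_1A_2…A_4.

94.5

Apply Gauss's area formula: 2A = Σ (x_i·y_{i+1} − x_{i+1}·y_i), indices taken mod 4.
Cross-terms: -399, 117, 166.5, 304.5  ⇒  Σ = 189
Signed area = Σ/2 = 94.5 (positive ⇒ counter-clockwise traversal).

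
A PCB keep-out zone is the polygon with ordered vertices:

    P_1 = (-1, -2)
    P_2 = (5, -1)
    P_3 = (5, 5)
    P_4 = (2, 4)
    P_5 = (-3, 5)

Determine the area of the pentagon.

42

Apply the shoelace formula: 2A = Σ (x_i·y_{i+1} − x_{i+1}·y_i), indices taken mod 5.
Σ = (11) + (30) + (10) + (22) + (11) = 84
Area = |Σ|/2 = 42.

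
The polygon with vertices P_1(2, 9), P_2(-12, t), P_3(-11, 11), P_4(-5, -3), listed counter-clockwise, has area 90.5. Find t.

Write out the shoelace sum; only the two edges meeting at P_2 involve t:
2·Area = [(2·t − (-12)·9) + ((-12)·11 − (-11)·t)] + 49
       = 13·t + 25 = 181
⇒ t = 12.

12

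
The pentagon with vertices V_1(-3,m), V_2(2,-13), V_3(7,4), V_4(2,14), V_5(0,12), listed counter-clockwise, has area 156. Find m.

The doubled signed area Σ (x_i y_{i+1} − x_{i+1} y_i) is linear in m.
With m=0 it equals 288; the coefficient of m is -2 (from the two edges through V_1).
So -2·m + 288 = 2·156 = 312 ⇒ m = -12.

-12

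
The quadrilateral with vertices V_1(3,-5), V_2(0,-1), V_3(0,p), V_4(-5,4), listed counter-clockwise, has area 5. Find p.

0

Write out the shoelace sum; only the two edges meeting at V_3 involve p:
2·Area = [(0·p − 0·(-1)) + (0·4 − (-5)·p)] + 10
       = 5·p + 10 = 10
⇒ p = 0.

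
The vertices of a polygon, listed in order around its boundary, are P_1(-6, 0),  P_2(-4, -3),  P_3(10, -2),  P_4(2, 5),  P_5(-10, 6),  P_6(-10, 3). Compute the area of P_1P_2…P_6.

110

Apply the surveyor's formula: 2A = Σ (x_i·y_{i+1} − x_{i+1}·y_i), indices taken mod 6.
Cross-terms: 18, 38, 54, 62, 30, 18  ⇒  Σ = 220
Area = |Σ|/2 = 110.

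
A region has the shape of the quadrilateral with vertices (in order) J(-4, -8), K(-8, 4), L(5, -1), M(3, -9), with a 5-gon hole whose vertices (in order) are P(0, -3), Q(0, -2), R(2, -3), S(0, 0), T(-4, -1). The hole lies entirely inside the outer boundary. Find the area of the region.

89

Outer boundary:
Σ = (-80) + (-12) + (-42) + (-60) = -194
Area = |Σ|/2 = 97.
Hole:
Apply the shoelace formula: 2A = Σ (x_i·y_{i+1} − x_{i+1}·y_i), indices taken mod 5.
Σ = (0) + (4) + (0) + (0) + (12) = 16
Area = |Σ|/2 = 8.
Net area = 97 − 8 = 89.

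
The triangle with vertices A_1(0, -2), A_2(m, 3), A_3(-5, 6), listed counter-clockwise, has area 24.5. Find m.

Write out the shoelace sum; only the two edges meeting at A_2 involve m:
2·Area = [(0·3 − m·(-2)) + (m·6 − (-5)·3)] + 10
       = 8·m + 25 = 49
⇒ m = 3.

3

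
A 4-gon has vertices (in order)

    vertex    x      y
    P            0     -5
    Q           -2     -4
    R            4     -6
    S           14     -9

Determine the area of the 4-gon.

Apply the surveyor's formula: 2A = Σ (x_i·y_{i+1} − x_{i+1}·y_i), indices taken mod 4.
Cross-terms: -10, 28, 48, -70  ⇒  Σ = -4
Area = |Σ|/2 = 2.

2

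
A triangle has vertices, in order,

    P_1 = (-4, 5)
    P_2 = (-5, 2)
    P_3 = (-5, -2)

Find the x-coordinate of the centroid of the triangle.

-14/3

Apply Gauss's area formula. First the cross-terms c_i = x_i·y_{i+1} − x_{i+1}·y_i:
  17, 20, -33  ⇒  2A = 4, A = 2.
Then Σ (x_i + x_{i+1})·c_i = -56, so x̄ = -56 / (6·2) = -14/3.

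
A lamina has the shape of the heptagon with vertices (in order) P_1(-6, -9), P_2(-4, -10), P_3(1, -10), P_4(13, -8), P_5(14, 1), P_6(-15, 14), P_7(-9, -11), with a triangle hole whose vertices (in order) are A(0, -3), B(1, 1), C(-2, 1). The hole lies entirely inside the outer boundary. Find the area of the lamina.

413

Outer boundary:
P_1→P_2: (-6)(-10) − (-4)(-9) = 24
P_2→P_3: (-4)(-10) − (1)(-10) = 50
P_3→P_4: (1)(-8) − (13)(-10) = 122
P_4→P_5: (13)(1) − (14)(-8) = 125
P_5→P_6: (14)(14) − (-15)(1) = 211
P_6→P_7: (-15)(-11) − (-9)(14) = 291
P_7→P_1: (-9)(-9) − (-6)(-11) = 15
Σ = 838
Area = |Σ|/2 = 419.
Hole:
Σ = (3) + (3) + (6) = 12
Area = |Σ|/2 = 6.
Net area = 419 − 6 = 413.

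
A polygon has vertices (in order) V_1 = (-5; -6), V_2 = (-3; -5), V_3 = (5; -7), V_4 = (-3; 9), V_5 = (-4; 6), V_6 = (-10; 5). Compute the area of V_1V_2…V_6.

Cross-terms: 7, 46, 24, 18, 40, 85  ⇒  Σ = 220
Area = |Σ|/2 = 110.

110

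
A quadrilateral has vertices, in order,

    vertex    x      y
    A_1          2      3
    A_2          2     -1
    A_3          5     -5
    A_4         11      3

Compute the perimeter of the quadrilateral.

|A_1A_2| = √((0)² + (-4)²) = √16 = 4
|A_2A_3| = √((3)² + (-4)²) = √25 = 5
|A_3A_4| = √((6)² + (8)²) = √100 = 10
|A_4A_1| = √((-9)² + (0)²) = √81 = 9
Perimeter = 4 + 5 + 10 + 9 = 28.

28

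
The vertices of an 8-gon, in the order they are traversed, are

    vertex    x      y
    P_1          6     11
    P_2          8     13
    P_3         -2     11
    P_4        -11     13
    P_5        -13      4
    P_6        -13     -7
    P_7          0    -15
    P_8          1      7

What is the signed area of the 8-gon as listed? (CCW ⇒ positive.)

Apply the shoelace formula: 2A = Σ (x_i·y_{i+1} − x_{i+1}·y_i), indices taken mod 8.
P_1→P_2: (6)(13) − (8)(11) = -10
P_2→P_3: (8)(11) − (-2)(13) = 114
P_3→P_4: (-2)(13) − (-11)(11) = 95
P_4→P_5: (-11)(4) − (-13)(13) = 125
P_5→P_6: (-13)(-7) − (-13)(4) = 143
P_6→P_7: (-13)(-15) − (0)(-7) = 195
P_7→P_8: (0)(7) − (1)(-15) = 15
P_8→P_1: (1)(11) − (6)(7) = -31
Σ = 646
Signed area = Σ/2 = 323 (positive ⇒ counter-clockwise traversal).

323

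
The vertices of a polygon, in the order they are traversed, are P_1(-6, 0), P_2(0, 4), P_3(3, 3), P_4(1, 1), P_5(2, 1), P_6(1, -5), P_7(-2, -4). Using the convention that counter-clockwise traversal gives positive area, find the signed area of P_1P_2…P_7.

P_1→P_2: (-6)(4) − (0)(0) = -24
P_2→P_3: (0)(3) − (3)(4) = -12
P_3→P_4: (3)(1) − (1)(3) = 0
P_4→P_5: (1)(1) − (2)(1) = -1
P_5→P_6: (2)(-5) − (1)(1) = -11
P_6→P_7: (1)(-4) − (-2)(-5) = -14
P_7→P_1: (-2)(0) − (-6)(-4) = -24
Σ = -86
Signed area = Σ/2 = -43 (negative ⇒ clockwise traversal).

-43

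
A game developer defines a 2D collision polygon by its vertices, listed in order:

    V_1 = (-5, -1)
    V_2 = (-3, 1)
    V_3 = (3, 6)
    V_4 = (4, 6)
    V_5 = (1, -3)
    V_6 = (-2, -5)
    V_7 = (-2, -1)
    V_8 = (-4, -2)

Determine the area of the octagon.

39

Σ = (-8) + (-21) + (-6) + (-18) + (-11) + (-8) + (0) + (-6) = -78
Area = |Σ|/2 = 39.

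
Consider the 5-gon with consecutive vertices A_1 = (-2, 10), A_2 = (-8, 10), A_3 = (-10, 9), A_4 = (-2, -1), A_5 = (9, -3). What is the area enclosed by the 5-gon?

Cross-terms: 60, 28, 28, 15, 84  ⇒  Σ = 215
Area = |Σ|/2 = 107.5.

107.5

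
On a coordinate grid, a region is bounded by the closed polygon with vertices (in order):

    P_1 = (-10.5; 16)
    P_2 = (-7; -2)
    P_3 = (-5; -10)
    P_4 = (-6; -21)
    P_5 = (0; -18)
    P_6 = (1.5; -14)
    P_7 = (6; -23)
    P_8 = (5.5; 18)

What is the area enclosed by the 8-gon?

Apply the surveyor's formula: 2A = Σ (x_i·y_{i+1} − x_{i+1}·y_i), indices taken mod 8.
Cross-terms: 133, 60, 45, 108, 27, 49.5, 234.5, 277  ⇒  Σ = 934
Area = |Σ|/2 = 467.

467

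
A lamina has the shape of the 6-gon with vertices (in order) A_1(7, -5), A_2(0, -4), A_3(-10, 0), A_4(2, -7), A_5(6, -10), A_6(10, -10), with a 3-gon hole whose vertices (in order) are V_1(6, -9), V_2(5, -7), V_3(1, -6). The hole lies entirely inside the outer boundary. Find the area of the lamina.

38.5

Outer boundary:
Σ = (-28) + (-40) + (70) + (22) + (40) + (20) = 84
Area = |Σ|/2 = 42.
Hole:
V_1→V_2: (6)(-7) − (5)(-9) = 3
V_2→V_3: (5)(-6) − (1)(-7) = -23
V_3→V_1: (1)(-9) − (6)(-6) = 27
Σ = 7
Area = |Σ|/2 = 3.5.
Net area = 42 − 3.5 = 38.5.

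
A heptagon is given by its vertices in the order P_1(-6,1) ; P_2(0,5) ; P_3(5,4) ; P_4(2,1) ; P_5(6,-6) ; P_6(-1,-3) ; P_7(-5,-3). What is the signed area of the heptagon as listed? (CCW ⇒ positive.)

-67.5

Σ = (-30) + (-25) + (-3) + (-18) + (-24) + (-12) + (-23) = -135
Signed area = Σ/2 = -67.5 (negative ⇒ clockwise traversal).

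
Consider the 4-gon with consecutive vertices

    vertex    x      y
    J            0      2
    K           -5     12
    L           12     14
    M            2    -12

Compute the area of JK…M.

Apply Gauss's area formula: 2A = Σ (x_i·y_{i+1} − x_{i+1}·y_i), indices taken mod 4.
Cross-terms: 10, -214, -172, 4  ⇒  Σ = -372
Area = |Σ|/2 = 186.

186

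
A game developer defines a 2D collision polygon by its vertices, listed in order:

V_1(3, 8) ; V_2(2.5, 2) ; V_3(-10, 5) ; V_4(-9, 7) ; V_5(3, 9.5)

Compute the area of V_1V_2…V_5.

58.75

Σ = (-14) + (32.5) + (-25) + (-106.5) + (-4.5) = -117.5
Area = |Σ|/2 = 58.75.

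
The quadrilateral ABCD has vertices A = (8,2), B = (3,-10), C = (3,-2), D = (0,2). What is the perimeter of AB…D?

34

|AB| = √((-5)² + (-12)²) = √169 = 13
|BC| = √((0)² + (8)²) = √64 = 8
|CD| = √((-3)² + (4)²) = √25 = 5
|DA| = √((8)² + (0)²) = √64 = 8
Perimeter = 13 + 8 + 5 + 8 = 34.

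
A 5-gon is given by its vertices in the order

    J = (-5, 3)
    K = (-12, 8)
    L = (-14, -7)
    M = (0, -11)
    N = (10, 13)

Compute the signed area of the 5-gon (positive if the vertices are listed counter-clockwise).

275.5

J→K: (-5)(8) − (-12)(3) = -4
K→L: (-12)(-7) − (-14)(8) = 196
L→M: (-14)(-11) − (0)(-7) = 154
M→N: (0)(13) − (10)(-11) = 110
N→J: (10)(3) − (-5)(13) = 95
Σ = 551
Signed area = Σ/2 = 275.5 (positive ⇒ counter-clockwise traversal).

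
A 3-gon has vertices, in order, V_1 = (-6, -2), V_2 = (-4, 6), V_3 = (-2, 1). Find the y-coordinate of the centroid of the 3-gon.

Apply Gauss's area formula. First the cross-terms c_i = x_i·y_{i+1} − x_{i+1}·y_i:
  -44, 8, 10  ⇒  2A = -26, A = -13.
Then Σ (y_i + y_{i+1})·c_i = -130, so ȳ = -130 / (6·(-13)) = 5/3.

5/3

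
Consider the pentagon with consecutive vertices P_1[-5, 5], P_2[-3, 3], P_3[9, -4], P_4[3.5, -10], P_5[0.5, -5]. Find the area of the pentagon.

Σ = (0) + (-15) + (-76) + (-12.5) + (-22.5) = -126
Area = |Σ|/2 = 63.

63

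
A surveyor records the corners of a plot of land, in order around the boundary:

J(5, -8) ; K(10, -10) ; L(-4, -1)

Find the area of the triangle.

8.5

Apply the surveyor's formula: 2A = Σ (x_i·y_{i+1} − x_{i+1}·y_i), indices taken mod 3.
Cross-terms: 30, -50, 37  ⇒  Σ = 17
Area = |Σ|/2 = 8.5.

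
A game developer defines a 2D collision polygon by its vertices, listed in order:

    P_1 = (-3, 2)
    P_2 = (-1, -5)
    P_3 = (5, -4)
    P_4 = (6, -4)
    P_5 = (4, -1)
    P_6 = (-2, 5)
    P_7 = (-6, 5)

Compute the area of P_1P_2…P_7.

Cross-terms: 17, 29, 4, 10, 18, 20, 3  ⇒  Σ = 101
Area = |Σ|/2 = 50.5.

50.5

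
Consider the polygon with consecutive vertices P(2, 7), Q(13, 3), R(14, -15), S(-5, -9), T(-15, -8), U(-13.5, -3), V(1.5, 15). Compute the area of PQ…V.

Σ = (-85) + (-237) + (-201) + (-95) + (-63) + (-198) + (-19.5) = -898.5
Area = |Σ|/2 = 449.25.

449.25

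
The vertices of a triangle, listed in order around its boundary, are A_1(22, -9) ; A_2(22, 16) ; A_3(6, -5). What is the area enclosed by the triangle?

Σ = (550) + (-206) + (56) = 400
Area = |Σ|/2 = 200.

200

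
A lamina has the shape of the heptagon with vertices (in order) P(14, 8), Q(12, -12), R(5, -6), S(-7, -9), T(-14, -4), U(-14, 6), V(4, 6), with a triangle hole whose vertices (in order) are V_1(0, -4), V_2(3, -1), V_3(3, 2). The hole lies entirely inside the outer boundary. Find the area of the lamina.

376

Outer boundary:
Apply the shoelace formula: 2A = Σ (x_i·y_{i+1} − x_{i+1}·y_i), indices taken mod 7.
Cross-terms: -264, -12, -87, -98, -140, -108, -52  ⇒  Σ = -761
Area = |Σ|/2 = 380.5.
Hole:
Apply the shoelace (surveyor's) formula: 2A = Σ (x_i·y_{i+1} − x_{i+1}·y_i), indices taken mod 3.
Σ = (12) + (9) + (-12) = 9
Area = |Σ|/2 = 4.5.
Net area = 380.5 − 4.5 = 376.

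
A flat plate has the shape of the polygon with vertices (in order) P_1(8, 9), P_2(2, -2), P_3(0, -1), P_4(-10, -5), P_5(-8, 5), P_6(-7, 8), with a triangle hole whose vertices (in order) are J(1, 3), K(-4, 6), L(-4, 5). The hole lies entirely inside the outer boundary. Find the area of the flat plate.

143.5

Outer boundary:
Apply the surveyor's formula: 2A = Σ (x_i·y_{i+1} − x_{i+1}·y_i), indices taken mod 6.
P_1→P_2: (8)(-2) − (2)(9) = -34
P_2→P_3: (2)(-1) − (0)(-2) = -2
P_3→P_4: (0)(-5) − (-10)(-1) = -10
P_4→P_5: (-10)(5) − (-8)(-5) = -90
P_5→P_6: (-8)(8) − (-7)(5) = -29
P_6→P_1: (-7)(9) − (8)(8) = -127
Σ = -292
Area = |Σ|/2 = 146.
Hole:
Apply Gauss's area formula: 2A = Σ (x_i·y_{i+1} − x_{i+1}·y_i), indices taken mod 3.
J→K: (1)(6) − (-4)(3) = 18
K→L: (-4)(5) − (-4)(6) = 4
L→J: (-4)(3) − (1)(5) = -17
Σ = 5
Area = |Σ|/2 = 2.5.
Net area = 146 − 2.5 = 143.5.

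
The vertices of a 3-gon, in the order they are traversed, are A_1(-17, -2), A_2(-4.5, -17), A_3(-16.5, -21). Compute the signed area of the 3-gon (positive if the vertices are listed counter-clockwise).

-115

Apply the shoelace formula: 2A = Σ (x_i·y_{i+1} − x_{i+1}·y_i), indices taken mod 3.
A_1→A_2: (-17)(-17) − (-4.5)(-2) = 280
A_2→A_3: (-4.5)(-21) − (-16.5)(-17) = -186
A_3→A_1: (-16.5)(-2) − (-17)(-21) = -324
Σ = -230
Signed area = Σ/2 = -115 (negative ⇒ clockwise traversal).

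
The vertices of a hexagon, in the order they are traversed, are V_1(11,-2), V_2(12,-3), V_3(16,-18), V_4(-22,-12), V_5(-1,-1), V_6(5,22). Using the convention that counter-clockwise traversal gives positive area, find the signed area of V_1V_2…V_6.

-512

Apply the surveyor's formula: 2A = Σ (x_i·y_{i+1} − x_{i+1}·y_i), indices taken mod 6.
Cross-terms: -9, -168, -588, 10, -17, -252  ⇒  Σ = -1024
Signed area = Σ/2 = -512 (negative ⇒ clockwise traversal).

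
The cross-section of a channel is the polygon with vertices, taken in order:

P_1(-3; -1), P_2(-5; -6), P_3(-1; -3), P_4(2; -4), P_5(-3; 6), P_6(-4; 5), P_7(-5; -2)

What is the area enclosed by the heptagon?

36.5

Apply the shoelace formula: 2A = Σ (x_i·y_{i+1} − x_{i+1}·y_i), indices taken mod 7.
Σ = (13) + (9) + (10) + (0) + (9) + (33) + (-1) = 73
Area = |Σ|/2 = 36.5.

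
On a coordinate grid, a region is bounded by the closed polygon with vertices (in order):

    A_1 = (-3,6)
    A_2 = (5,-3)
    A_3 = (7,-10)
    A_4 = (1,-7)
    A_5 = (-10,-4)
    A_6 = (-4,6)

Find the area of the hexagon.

122.5

Cross-terms: -21, -29, -39, -74, -76, -6  ⇒  Σ = -245
Area = |Σ|/2 = 122.5.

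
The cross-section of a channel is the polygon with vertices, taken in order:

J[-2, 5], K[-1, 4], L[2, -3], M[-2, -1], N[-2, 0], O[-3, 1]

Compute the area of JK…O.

16.5

Apply the shoelace (surveyor's) formula: 2A = Σ (x_i·y_{i+1} − x_{i+1}·y_i), indices taken mod 6.
Σ = (-3) + (-5) + (-8) + (-2) + (-2) + (-13) = -33
Area = |Σ|/2 = 16.5.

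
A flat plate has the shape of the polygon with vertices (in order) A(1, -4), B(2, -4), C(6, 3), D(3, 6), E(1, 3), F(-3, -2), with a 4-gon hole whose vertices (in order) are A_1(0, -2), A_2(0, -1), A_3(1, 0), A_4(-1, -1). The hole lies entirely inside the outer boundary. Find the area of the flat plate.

41.5

Outer boundary:
Apply Gauss's area formula: 2A = Σ (x_i·y_{i+1} − x_{i+1}·y_i), indices taken mod 6.
Σ = (4) + (30) + (27) + (3) + (7) + (14) = 85
Area = |Σ|/2 = 42.5.
Hole:
Cross-terms: 0, 1, -1, 2  ⇒  Σ = 2
Area = |Σ|/2 = 1.
Net area = 42.5 − 1 = 41.5.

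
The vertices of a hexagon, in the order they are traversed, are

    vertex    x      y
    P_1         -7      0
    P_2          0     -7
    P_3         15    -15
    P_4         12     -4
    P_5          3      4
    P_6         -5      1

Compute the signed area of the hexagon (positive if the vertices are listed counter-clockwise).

182

P_1→P_2: (-7)(-7) − (0)(0) = 49
P_2→P_3: (0)(-15) − (15)(-7) = 105
P_3→P_4: (15)(-4) − (12)(-15) = 120
P_4→P_5: (12)(4) − (3)(-4) = 60
P_5→P_6: (3)(1) − (-5)(4) = 23
P_6→P_1: (-5)(0) − (-7)(1) = 7
Σ = 364
Signed area = Σ/2 = 182 (positive ⇒ counter-clockwise traversal).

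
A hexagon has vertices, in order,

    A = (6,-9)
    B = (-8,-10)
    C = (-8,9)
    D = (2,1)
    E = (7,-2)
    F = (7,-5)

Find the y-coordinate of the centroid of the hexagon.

-604/225

Apply the surveyor's formula. First the cross-terms c_i = x_i·y_{i+1} − x_{i+1}·y_i:
  -132, -152, -26, -11, -21, -33  ⇒  2A = -375, A = -187.5.
Then Σ (y_i + y_{i+1})·c_i = 3020, so ȳ = 3020 / (6·(-187.5)) = -604/225.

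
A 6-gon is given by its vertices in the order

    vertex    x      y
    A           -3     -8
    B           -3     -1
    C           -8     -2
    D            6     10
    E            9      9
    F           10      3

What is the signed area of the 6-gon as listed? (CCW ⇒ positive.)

-130.5

Apply the surveyor's formula: 2A = Σ (x_i·y_{i+1} − x_{i+1}·y_i), indices taken mod 6.
Cross-terms: -21, -2, -68, -36, -63, -71  ⇒  Σ = -261
Signed area = Σ/2 = -130.5 (negative ⇒ clockwise traversal).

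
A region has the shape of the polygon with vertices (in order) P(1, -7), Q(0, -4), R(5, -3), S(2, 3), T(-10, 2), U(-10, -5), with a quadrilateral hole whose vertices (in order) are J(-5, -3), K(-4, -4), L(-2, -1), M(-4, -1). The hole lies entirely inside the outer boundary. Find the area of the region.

Outer boundary:
Apply the surveyor's formula: 2A = Σ (x_i·y_{i+1} − x_{i+1}·y_i), indices taken mod 6.
Σ = (-4) + (20) + (21) + (34) + (70) + (75) = 216
Area = |Σ|/2 = 108.
Hole:
Apply the shoelace formula: 2A = Σ (x_i·y_{i+1} − x_{i+1}·y_i), indices taken mod 4.
Cross-terms: 8, -4, -2, 7  ⇒  Σ = 9
Area = |Σ|/2 = 4.5.
Net area = 108 − 4.5 = 103.5.

103.5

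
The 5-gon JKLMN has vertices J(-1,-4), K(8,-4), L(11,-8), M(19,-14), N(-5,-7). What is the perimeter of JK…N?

54

|JK| = √((9)² + (0)²) = √81 = 9
|KL| = √((3)² + (-4)²) = √25 = 5
|LM| = √((8)² + (-6)²) = √100 = 10
|MN| = √((-24)² + (7)²) = √625 = 25
|NJ| = √((4)² + (3)²) = √25 = 5
Perimeter = 9 + 5 + 10 + 25 + 5 = 54.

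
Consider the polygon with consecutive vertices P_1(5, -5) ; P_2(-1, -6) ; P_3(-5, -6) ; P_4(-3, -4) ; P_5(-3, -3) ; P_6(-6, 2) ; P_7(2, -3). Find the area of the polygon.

Apply Gauss's area formula: 2A = Σ (x_i·y_{i+1} − x_{i+1}·y_i), indices taken mod 7.
Σ = (-35) + (-24) + (2) + (-3) + (-24) + (14) + (5) = -65
Area = |Σ|/2 = 32.5.

32.5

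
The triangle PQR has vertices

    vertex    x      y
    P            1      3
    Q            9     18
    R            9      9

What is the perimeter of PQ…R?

36

|PQ| = √((8)² + (15)²) = √289 = 17
|QR| = √((0)² + (-9)²) = √81 = 9
|RP| = √((-8)² + (-6)²) = √100 = 10
Perimeter = 17 + 9 + 10 = 36.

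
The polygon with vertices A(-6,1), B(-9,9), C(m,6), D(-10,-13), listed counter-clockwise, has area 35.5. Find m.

The doubled signed area Σ (x_i y_{i+1} − x_{i+1} y_i) is linear in m.
With m=0 it equals -127; the coefficient of m is -22 (from the two edges through C).
So -22·m + -127 = 2·35.5 = 71 ⇒ m = -9.

-9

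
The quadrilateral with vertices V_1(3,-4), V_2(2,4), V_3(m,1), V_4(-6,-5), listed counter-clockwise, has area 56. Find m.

-5

The doubled signed area Σ (x_i y_{i+1} − x_{i+1} y_i) is linear in m.
With m=0 it equals 67; the coefficient of m is -9 (from the two edges through V_3).
So -9·m + 67 = 2·56 = 112 ⇒ m = -5.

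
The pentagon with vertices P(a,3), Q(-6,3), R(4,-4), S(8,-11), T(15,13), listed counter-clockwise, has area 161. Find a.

1

The doubled signed area Σ (x_i y_{i+1} − x_{i+1} y_i) is linear in a.
With a=0 it equals 332; the coefficient of a is -10 (from the two edges through P).
So -10·a + 332 = 2·161 = 322 ⇒ a = 1.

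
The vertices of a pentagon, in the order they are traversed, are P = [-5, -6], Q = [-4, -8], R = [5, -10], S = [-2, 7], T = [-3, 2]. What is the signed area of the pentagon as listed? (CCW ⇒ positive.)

Apply Gauss's area formula: 2A = Σ (x_i·y_{i+1} − x_{i+1}·y_i), indices taken mod 5.
Cross-terms: 16, 80, 15, 17, 28  ⇒  Σ = 156
Signed area = Σ/2 = 78 (positive ⇒ counter-clockwise traversal).

78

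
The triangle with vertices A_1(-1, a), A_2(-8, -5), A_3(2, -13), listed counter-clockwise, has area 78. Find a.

Write out the shoelace sum; only the two edges meeting at A_1 involve a:
2·Area = [(2·a − (-1)·(-13)) + ((-1)·(-5) − (-8)·a)] + 114
       = 10·a + 106 = 156
⇒ a = 5.

5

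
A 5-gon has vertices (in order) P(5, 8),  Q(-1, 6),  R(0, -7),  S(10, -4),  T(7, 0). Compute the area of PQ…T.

99.5

Cross-terms: 38, 7, 70, 28, 56  ⇒  Σ = 199
Area = |Σ|/2 = 99.5.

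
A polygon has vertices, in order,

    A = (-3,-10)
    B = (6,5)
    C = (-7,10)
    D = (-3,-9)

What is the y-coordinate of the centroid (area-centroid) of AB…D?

103/59

Apply the surveyor's formula. First the cross-terms c_i = x_i·y_{i+1} − x_{i+1}·y_i:
  45, 95, 93, 3  ⇒  2A = 236, A = 118.
Then Σ (y_i + y_{i+1})·c_i = 1236, so ȳ = 1236 / (6·118) = 103/59.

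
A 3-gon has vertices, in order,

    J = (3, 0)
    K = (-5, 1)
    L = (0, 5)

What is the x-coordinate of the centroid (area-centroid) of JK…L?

Apply the shoelace (surveyor's) formula. First the cross-terms c_i = x_i·y_{i+1} − x_{i+1}·y_i:
  3, -25, -15  ⇒  2A = -37, A = -18.5.
Then Σ (x_i + x_{i+1})·c_i = 74, so x̄ = 74 / (6·(-18.5)) = -2/3.

-2/3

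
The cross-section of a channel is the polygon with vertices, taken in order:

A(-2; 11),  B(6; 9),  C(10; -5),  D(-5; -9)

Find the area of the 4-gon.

196

Apply the shoelace (surveyor's) formula: 2A = Σ (x_i·y_{i+1} − x_{i+1}·y_i), indices taken mod 4.
Cross-terms: -84, -120, -115, -73  ⇒  Σ = -392
Area = |Σ|/2 = 196.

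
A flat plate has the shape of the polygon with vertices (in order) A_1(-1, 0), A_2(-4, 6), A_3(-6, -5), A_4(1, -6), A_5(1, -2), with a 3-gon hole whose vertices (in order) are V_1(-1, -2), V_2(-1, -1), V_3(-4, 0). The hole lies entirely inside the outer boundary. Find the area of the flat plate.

Outer boundary:
Σ = (-6) + (56) + (41) + (4) + (-2) = 93
Area = |Σ|/2 = 46.5.
Hole:
Σ = (-1) + (-4) + (8) = 3
Area = |Σ|/2 = 1.5.
Net area = 46.5 − 1.5 = 45.

45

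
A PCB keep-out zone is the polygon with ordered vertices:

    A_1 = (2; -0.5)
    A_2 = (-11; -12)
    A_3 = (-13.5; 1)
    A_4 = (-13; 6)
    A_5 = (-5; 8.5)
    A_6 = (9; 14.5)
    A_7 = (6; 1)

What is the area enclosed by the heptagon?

291.5

Apply the shoelace formula: 2A = Σ (x_i·y_{i+1} − x_{i+1}·y_i), indices taken mod 7.
A_1→A_2: (2)(-12) − (-11)(-0.5) = -29.5
A_2→A_3: (-11)(1) − (-13.5)(-12) = -173
A_3→A_4: (-13.5)(6) − (-13)(1) = -68
A_4→A_5: (-13)(8.5) − (-5)(6) = -80.5
A_5→A_6: (-5)(14.5) − (9)(8.5) = -149
A_6→A_7: (9)(1) − (6)(14.5) = -78
A_7→A_1: (6)(-0.5) − (2)(1) = -5
Σ = -583
Area = |Σ|/2 = 291.5.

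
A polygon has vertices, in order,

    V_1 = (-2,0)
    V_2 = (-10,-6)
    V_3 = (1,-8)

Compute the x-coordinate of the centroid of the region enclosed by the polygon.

-11/3

Apply the shoelace (surveyor's) formula. First the cross-terms c_i = x_i·y_{i+1} − x_{i+1}·y_i:
  12, 86, -16  ⇒  2A = 82, A = 41.
Then Σ (x_i + x_{i+1})·c_i = -902, so x̄ = -902 / (6·41) = -11/3.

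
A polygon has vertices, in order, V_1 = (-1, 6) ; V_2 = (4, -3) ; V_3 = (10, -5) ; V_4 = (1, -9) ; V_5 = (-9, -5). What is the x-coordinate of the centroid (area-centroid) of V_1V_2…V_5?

Apply the shoelace (surveyor's) formula. First the cross-terms c_i = x_i·y_{i+1} − x_{i+1}·y_i:
  -21, 10, -85, -86, -59  ⇒  2A = -241, A = -120.5.
Then Σ (x_i + x_{i+1})·c_i = 420, so x̄ = 420 / (6·(-120.5)) = -140/241.

-140/241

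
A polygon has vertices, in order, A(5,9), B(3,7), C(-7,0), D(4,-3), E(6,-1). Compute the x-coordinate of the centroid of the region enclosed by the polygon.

Apply the shoelace (surveyor's) formula. First the cross-terms c_i = x_i·y_{i+1} − x_{i+1}·y_i:
  8, 49, 21, 14, 59  ⇒  2A = 151, A = 75.5.
Then Σ (x_i + x_{i+1})·c_i = 594, so x̄ = 594 / (6·75.5) = 198/151.

198/151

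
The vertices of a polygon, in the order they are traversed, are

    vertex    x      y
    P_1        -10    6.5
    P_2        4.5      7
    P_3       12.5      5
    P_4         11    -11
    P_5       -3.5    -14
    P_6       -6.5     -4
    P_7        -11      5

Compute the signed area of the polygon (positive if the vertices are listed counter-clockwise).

Apply Gauss's area formula: 2A = Σ (x_i·y_{i+1} − x_{i+1}·y_i), indices taken mod 7.
P_1→P_2: (-10)(7) − (4.5)(6.5) = -99.25
P_2→P_3: (4.5)(5) − (12.5)(7) = -65
P_3→P_4: (12.5)(-11) − (11)(5) = -192.5
P_4→P_5: (11)(-14) − (-3.5)(-11) = -192.5
P_5→P_6: (-3.5)(-4) − (-6.5)(-14) = -77
P_6→P_7: (-6.5)(5) − (-11)(-4) = -76.5
P_7→P_1: (-11)(6.5) − (-10)(5) = -21.5
Σ = -724.25
Signed area = Σ/2 = -362.125 (negative ⇒ clockwise traversal).

-362.125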